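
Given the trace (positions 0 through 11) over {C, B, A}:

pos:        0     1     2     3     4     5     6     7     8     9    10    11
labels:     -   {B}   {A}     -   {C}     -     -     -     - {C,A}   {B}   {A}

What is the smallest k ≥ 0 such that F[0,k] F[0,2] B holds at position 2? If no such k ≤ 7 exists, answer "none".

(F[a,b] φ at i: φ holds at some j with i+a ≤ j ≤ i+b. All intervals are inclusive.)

Scan j = 2,3,… for F[0,2] B:
  j=2: fails
  j=3: fails
  j=4: fails
  j=5: fails
  j=6: fails
  j=7: fails
  j=8: holds
First hit at j=8, so smallest k = 8-2 = 6.

6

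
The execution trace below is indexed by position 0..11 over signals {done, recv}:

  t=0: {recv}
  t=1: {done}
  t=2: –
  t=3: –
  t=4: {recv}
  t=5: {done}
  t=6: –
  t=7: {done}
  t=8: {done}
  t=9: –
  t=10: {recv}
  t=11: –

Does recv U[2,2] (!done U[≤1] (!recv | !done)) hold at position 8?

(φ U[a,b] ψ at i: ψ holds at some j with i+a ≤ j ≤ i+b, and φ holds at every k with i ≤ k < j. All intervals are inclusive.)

Need some j in [10,10] with (!done U[≤1] (!recv | !done)), and recv at every k in [8,j-1].
  j=10: (!done U[≤1] (!recv | !done)) holds, but recv fails at k=8 → not this j.
No j in the window works → until fails.

Does not hold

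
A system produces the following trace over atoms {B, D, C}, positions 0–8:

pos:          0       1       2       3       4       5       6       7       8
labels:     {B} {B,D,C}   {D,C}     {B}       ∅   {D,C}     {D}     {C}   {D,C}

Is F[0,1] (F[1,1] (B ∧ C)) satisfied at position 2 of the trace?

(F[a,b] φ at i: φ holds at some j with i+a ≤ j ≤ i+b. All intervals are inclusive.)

Check F[1,1] (B ∧ C) at each j in [2,3]:
  j=2: fails (none in [3,3])
  j=3: fails (none in [4,4])
No position in the window satisfies it → formula fails.

No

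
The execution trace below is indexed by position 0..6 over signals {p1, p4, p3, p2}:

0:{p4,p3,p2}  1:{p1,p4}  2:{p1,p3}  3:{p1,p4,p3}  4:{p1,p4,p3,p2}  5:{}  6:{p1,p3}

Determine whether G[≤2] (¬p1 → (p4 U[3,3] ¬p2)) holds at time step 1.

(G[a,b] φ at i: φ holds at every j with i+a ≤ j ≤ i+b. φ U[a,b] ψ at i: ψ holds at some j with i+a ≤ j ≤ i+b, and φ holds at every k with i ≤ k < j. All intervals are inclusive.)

Yes

Check (¬p1 → (p4 U[3,3] ¬p2)) at every j in [1,3]:
  j=1: antecedent false → ✓
  j=2: antecedent false → ✓
  j=3: antecedent false → ✓
All positions satisfy it → formula holds.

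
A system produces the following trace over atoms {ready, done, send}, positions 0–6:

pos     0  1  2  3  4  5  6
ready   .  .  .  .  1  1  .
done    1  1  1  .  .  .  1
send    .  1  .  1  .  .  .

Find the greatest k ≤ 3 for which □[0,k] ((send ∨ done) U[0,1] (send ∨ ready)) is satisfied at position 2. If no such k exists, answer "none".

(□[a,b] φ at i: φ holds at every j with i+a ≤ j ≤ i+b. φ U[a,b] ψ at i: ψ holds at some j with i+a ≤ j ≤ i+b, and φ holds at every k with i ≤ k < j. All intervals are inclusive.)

3

((send ∨ done) U[0,1] (send ∨ ready)) must hold from j=2 onward; find where it first fails.
  j=2: holds
  j=3: holds
  j=4: holds
  j=5: holds
Holds through j=5; largest k = 3.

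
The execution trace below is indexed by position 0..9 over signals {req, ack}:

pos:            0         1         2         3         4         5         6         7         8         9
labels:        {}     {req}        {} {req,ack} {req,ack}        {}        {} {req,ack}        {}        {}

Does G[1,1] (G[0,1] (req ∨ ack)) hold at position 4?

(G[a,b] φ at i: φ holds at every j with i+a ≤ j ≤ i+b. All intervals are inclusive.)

Check G[0,1] (req ∨ ack) at every j in [5,5]:
  j=5: fails at 5
Fails at j=5 → formula fails.

False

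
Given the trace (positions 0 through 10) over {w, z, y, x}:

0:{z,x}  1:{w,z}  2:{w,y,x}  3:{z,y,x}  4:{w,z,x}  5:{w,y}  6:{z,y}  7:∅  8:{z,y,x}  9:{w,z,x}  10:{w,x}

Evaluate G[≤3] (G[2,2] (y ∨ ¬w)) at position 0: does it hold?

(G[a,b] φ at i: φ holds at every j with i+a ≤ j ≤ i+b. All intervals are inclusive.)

False

Check G[2,2] (y ∨ ¬w) at every j in [0,3]:
  j=0: holds on [2,2]
  j=1: holds on [3,3]
  j=2: fails at 4
  j=3: holds on [5,5]
Fails at j=2 → formula fails.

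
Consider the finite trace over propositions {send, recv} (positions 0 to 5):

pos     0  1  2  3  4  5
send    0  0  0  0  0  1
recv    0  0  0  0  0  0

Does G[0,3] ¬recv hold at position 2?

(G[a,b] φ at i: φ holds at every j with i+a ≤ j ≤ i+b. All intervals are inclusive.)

Check ¬recv at every j in [2,5]:
  j=2: true
  j=3: true
  j=4: true
  j=5: true
All positions satisfy it → formula holds.

Holds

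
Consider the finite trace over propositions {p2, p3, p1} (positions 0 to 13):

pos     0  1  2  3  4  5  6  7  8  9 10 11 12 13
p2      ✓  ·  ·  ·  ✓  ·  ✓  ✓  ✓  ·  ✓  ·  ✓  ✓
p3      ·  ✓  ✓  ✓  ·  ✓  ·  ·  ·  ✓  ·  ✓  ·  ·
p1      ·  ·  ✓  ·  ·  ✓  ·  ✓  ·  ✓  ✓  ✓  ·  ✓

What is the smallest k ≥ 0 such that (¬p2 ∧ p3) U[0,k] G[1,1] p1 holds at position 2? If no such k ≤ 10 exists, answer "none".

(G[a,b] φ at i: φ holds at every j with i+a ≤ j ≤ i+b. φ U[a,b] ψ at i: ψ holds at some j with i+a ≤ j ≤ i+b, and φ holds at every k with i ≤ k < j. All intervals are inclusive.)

2

Need earliest j ≥ 2 with G[1,1] p1, and (¬p2 ∧ p3) at every k in [2,j-1].
  j=2: rhs fails.
  j=3: rhs fails.
  j=4: rhs holds; lhs holds on [2,3]. k = 2.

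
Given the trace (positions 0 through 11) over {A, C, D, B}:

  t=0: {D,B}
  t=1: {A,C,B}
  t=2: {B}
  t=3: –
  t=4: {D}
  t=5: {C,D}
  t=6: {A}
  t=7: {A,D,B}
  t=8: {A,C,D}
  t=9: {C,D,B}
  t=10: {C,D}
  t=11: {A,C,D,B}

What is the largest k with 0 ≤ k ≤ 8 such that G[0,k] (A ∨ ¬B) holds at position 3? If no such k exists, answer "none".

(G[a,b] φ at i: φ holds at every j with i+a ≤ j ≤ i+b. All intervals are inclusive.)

5

(A ∨ ¬B) must hold from j=3 onward; find where it first fails.
  j=3: holds
  j=4: holds
  j=5: holds
  j=6: holds
  j=7: holds
  j=8: holds
  j=9: fails
Holds on [3,8], so largest k = 5.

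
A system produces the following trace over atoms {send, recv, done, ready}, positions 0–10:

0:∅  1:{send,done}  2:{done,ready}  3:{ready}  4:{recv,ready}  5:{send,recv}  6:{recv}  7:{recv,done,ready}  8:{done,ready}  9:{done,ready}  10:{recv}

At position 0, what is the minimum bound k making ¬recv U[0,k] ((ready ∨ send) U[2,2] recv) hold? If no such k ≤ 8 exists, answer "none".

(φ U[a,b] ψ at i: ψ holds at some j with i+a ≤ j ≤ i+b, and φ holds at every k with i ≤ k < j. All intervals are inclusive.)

2

Need earliest j ≥ 0 with ((ready ∨ send) U[2,2] recv), and ¬recv at every k in [0,j-1].
  j=0: rhs fails.
  j=1: rhs fails.
  j=2: rhs holds; lhs holds on [0,1]. k = 2.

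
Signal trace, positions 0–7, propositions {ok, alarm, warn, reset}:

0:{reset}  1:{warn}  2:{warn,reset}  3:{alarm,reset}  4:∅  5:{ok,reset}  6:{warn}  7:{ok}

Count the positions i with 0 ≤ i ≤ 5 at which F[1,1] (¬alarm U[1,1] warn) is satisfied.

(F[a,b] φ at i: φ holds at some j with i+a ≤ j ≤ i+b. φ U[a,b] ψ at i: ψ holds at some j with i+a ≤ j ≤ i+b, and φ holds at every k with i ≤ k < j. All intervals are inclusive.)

Evaluate at each i in [0,5]:
  i=0: ✓ (witness j=1)
  i=1: ✗ (none in [2,2])
  i=2: ✗ (none in [3,3])
  i=3: ✗ (none in [4,4])
  i=4: ✓ (witness j=5)
  i=5: ✗ (none in [6,6])
Positions where it holds: {0, 4} → 2.

2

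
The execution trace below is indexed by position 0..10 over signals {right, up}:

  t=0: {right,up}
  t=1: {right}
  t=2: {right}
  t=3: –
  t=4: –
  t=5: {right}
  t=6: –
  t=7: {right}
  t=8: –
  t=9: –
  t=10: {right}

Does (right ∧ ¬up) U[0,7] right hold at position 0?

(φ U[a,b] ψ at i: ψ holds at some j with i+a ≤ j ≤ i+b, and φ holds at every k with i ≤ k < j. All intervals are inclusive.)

Yes

Need some j in [0,7] with right, and (right ∧ ¬up) at every k in [0,j-1].
  j=0: right holds; no prefix to check → satisfied.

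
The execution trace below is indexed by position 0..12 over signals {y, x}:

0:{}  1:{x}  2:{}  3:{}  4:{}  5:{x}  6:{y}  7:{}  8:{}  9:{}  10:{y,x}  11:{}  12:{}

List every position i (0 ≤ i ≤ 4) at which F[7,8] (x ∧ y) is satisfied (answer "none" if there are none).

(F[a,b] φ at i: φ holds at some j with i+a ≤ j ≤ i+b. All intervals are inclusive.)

2, 3

Evaluate at each i in [0,4]:
  i=0: ✗ (none in [7,8])
  i=1: ✗ (none in [8,9])
  i=2: ✓ (witness j=10)
  i=3: ✓ (witness j=10)
  i=4: ✗ (none in [11,12])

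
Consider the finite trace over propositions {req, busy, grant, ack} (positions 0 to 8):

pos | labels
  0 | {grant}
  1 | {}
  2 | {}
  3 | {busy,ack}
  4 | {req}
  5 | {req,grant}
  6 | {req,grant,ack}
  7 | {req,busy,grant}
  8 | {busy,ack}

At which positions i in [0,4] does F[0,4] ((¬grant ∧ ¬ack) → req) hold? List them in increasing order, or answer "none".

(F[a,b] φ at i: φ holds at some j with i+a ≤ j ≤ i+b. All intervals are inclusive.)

Evaluate at each i in [0,4]:
  i=0: ✓ (witness j=0)
  i=1: ✓ (witness j=3)
  i=2: ✓ (witness j=3)
  i=3: ✓ (witness j=3)
  i=4: ✓ (witness j=4)

0, 1, 2, 3, 4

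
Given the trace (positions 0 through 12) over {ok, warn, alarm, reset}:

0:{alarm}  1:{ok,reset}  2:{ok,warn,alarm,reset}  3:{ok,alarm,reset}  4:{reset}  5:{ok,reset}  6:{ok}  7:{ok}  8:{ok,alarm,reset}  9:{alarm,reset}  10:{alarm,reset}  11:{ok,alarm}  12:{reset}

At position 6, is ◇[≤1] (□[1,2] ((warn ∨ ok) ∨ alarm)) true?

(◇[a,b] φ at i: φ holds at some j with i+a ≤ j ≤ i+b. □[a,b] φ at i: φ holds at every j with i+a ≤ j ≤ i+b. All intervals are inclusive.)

Check □[1,2] ((warn ∨ ok) ∨ alarm) at each j in [6,7]:
  j=6: holds on [7,8]
  j=7: holds on [8,9]
Found at j=6 → formula holds.

Yes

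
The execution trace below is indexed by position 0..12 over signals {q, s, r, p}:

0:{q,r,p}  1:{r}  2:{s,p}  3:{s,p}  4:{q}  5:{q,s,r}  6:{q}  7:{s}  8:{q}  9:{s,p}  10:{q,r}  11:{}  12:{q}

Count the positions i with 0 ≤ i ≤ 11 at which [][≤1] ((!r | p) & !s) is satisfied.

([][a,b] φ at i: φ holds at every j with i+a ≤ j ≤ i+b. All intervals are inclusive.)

Evaluate at each i in [0,11]:
  i=0: ✗ (fails at j=1)
  i=1: ✗ (fails at j=1)
  i=2: ✗ (fails at j=2)
  i=3: ✗ (fails at j=3)
  i=4: ✗ (fails at j=5)
  i=5: ✗ (fails at j=5)
  i=6: ✗ (fails at j=7)
  i=7: ✗ (fails at j=7)
  i=8: ✗ (fails at j=9)
  i=9: ✗ (fails at j=9)
  i=10: ✗ (fails at j=10)
  i=11: ✓ (all of [11,12])
Positions where it holds: {11} → 1.

1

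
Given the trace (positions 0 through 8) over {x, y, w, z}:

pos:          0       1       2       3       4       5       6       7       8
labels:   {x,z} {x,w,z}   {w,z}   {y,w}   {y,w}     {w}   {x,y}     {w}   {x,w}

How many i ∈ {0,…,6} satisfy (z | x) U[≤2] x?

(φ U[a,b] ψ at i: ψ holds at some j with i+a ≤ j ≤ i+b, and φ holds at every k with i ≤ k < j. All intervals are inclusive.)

3

Evaluate at each i in [0,6]:
  i=0: ✓ (rhs at j=0)
  i=1: ✓ (rhs at j=1)
  i=2: ✗ (no rhs in [2,4])
  i=3: ✗ (no rhs in [3,5])
  i=4: ✗ (lhs fails at k=4 before rhs at j=6)
  i=5: ✗ (lhs fails at k=5 before rhs at j=6)
  i=6: ✓ (rhs at j=6)
Positions where it holds: {0, 1, 6} → 3.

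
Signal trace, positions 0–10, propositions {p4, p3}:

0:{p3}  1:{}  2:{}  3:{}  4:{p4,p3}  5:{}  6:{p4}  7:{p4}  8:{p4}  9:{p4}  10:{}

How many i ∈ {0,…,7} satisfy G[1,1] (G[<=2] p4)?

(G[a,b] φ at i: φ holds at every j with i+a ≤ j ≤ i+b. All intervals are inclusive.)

Evaluate at each i in [0,7]:
  i=0: ✗ (fails at j=1)
  i=1: ✗ (fails at j=2)
  i=2: ✗ (fails at j=3)
  i=3: ✗ (fails at j=4)
  i=4: ✗ (fails at j=5)
  i=5: ✓ (all of [6,6])
  i=6: ✓ (all of [7,7])
  i=7: ✗ (fails at j=8)
Positions where it holds: {5, 6} → 2.

2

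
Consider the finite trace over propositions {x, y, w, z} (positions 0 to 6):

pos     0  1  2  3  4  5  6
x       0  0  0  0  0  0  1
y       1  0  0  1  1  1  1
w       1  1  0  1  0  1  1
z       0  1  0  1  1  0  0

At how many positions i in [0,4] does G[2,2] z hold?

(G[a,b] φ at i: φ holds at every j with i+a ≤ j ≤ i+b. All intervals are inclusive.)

Evaluate at each i in [0,4]:
  i=0: ✗ (fails at j=2)
  i=1: ✓ (all of [3,3])
  i=2: ✓ (all of [4,4])
  i=3: ✗ (fails at j=5)
  i=4: ✗ (fails at j=6)
Positions where it holds: {1, 2} → 2.

2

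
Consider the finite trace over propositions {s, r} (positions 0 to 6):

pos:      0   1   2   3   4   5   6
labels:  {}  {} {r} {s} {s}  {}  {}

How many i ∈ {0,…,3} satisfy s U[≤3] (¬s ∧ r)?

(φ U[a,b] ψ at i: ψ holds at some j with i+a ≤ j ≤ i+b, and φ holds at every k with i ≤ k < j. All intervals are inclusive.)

1

Evaluate at each i in [0,3]:
  i=0: ✗ (lhs fails at k=0 before rhs at j=2)
  i=1: ✗ (lhs fails at k=1 before rhs at j=2)
  i=2: ✓ (rhs at j=2)
  i=3: ✗ (no rhs in [3,6])
Positions where it holds: {2} → 1.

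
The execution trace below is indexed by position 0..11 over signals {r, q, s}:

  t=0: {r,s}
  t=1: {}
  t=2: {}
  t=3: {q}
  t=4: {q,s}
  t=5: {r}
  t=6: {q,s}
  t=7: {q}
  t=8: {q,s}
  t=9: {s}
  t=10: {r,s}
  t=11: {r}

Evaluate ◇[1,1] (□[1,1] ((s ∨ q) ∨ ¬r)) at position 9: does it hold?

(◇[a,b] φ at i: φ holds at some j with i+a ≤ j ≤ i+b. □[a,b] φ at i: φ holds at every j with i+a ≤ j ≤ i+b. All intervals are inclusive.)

Check □[1,1] ((s ∨ q) ∨ ¬r) at each j in [10,10]:
  j=10: fails at 11
No position in the window satisfies it → formula fails.

No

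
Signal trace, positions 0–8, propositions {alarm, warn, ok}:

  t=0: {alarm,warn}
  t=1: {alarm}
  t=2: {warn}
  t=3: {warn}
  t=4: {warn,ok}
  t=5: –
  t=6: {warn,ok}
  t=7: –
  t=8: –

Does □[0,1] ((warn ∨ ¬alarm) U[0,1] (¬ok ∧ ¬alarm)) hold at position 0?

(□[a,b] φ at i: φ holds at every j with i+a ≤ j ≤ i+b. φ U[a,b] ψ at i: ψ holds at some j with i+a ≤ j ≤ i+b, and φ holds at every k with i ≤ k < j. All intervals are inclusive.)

Check ((warn ∨ ¬alarm) U[0,1] (¬ok ∧ ¬alarm)) at every j in [0,1]:
  j=0: fails
  j=1: fails
Fails at j=0 → formula fails.

False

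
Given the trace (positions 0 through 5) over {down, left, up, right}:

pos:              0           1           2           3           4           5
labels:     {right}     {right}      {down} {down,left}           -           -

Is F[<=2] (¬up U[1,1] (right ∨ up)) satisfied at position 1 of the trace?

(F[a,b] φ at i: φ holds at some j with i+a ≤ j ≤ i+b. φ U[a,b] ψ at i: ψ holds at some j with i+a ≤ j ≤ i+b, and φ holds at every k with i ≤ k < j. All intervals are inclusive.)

Check (¬up U[1,1] (right ∨ up)) at each j in [1,3]:
  j=1: fails
  j=2: fails
  j=3: fails
No position in the window satisfies it → formula fails.

False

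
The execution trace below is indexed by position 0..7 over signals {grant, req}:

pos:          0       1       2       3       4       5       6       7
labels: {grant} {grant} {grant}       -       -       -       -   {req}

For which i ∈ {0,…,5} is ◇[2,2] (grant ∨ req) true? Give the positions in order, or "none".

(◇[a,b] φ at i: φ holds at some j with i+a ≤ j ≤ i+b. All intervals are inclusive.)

Evaluate at each i in [0,5]:
  i=0: ✓ (witness j=2)
  i=1: ✗ (none in [3,3])
  i=2: ✗ (none in [4,4])
  i=3: ✗ (none in [5,5])
  i=4: ✗ (none in [6,6])
  i=5: ✓ (witness j=7)

0, 5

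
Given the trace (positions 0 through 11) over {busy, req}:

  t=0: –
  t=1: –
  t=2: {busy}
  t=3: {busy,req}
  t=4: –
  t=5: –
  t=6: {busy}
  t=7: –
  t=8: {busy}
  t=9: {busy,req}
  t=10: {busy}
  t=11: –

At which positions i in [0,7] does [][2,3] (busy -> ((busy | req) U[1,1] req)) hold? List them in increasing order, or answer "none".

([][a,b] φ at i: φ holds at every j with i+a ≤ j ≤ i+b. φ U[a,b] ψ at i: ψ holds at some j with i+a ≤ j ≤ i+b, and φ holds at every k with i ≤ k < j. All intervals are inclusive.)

2, 5

Evaluate at each i in [0,7]:
  i=0: ✗ (fails at j=3)
  i=1: ✗ (fails at j=3)
  i=2: ✓ (all of [4,5])
  i=3: ✗ (fails at j=6)
  i=4: ✗ (fails at j=6)
  i=5: ✓ (all of [7,8])
  i=6: ✗ (fails at j=9)
  i=7: ✗ (fails at j=9)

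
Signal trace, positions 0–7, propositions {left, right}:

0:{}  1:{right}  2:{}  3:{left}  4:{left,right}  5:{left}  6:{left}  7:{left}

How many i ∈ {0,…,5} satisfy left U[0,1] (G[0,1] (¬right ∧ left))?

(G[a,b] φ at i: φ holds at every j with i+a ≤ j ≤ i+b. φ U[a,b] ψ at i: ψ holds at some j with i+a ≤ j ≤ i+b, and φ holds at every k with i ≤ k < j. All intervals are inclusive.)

2

Evaluate at each i in [0,5]:
  i=0: ✗ (no rhs in [0,1])
  i=1: ✗ (no rhs in [1,2])
  i=2: ✗ (no rhs in [2,3])
  i=3: ✗ (no rhs in [3,4])
  i=4: ✓ (rhs at j=5; lhs holds on [4,4])
  i=5: ✓ (rhs at j=5)
Positions where it holds: {4, 5} → 2.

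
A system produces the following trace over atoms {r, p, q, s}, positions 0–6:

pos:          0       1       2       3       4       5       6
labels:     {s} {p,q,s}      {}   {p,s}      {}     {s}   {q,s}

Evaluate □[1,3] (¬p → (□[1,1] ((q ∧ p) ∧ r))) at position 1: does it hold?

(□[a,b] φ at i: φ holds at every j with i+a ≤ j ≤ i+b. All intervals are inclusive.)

Does not hold

Check (¬p → (□[1,1] ((q ∧ p) ∧ r))) at every j in [2,4]:
  j=2: antecedent true; consequent fails at 3 → ✗
  j=3: antecedent false → ✓
  j=4: antecedent true; consequent fails at 5 → ✗
Fails at j=2 → formula fails.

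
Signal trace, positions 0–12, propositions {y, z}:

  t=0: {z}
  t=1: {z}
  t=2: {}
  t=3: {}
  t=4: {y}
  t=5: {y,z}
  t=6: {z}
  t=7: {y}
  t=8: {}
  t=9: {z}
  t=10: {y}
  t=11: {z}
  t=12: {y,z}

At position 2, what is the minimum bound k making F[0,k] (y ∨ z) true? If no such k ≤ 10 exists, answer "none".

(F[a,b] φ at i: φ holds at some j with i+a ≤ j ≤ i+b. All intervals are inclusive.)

Scan j = 2,3,… for (y ∨ z):
  j=2: fails
  j=3: fails
  j=4: holds
First hit at j=4, so smallest k = 4-2 = 2.

2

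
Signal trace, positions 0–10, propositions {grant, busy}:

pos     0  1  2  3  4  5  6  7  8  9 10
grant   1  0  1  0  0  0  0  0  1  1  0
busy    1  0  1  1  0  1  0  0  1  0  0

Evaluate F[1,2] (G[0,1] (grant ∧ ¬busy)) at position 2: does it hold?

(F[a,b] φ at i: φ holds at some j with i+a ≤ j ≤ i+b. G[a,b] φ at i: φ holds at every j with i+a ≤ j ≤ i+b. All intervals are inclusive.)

No

Check G[0,1] (grant ∧ ¬busy) at each j in [3,4]:
  j=3: fails at 3
  j=4: fails at 4
No position in the window satisfies it → formula fails.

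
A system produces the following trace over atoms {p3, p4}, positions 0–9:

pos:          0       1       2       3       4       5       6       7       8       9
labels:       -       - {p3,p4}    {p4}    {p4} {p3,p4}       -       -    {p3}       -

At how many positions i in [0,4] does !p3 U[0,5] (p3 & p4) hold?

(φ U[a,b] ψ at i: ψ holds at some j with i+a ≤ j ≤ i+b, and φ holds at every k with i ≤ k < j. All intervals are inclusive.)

Evaluate at each i in [0,4]:
  i=0: ✓ (rhs at j=2; lhs holds on [0,1])
  i=1: ✓ (rhs at j=2; lhs holds on [1,1])
  i=2: ✓ (rhs at j=2)
  i=3: ✓ (rhs at j=5; lhs holds on [3,4])
  i=4: ✓ (rhs at j=5; lhs holds on [4,4])
Positions where it holds: {0, 1, 2, 3, 4} → 5.

5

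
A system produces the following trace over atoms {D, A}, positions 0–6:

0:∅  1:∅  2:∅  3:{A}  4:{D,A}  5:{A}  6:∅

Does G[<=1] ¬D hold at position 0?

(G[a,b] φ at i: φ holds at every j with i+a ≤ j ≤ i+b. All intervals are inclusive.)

Check ¬D at every j in [0,1]:
  j=0: true
  j=1: true
All positions satisfy it → formula holds.

True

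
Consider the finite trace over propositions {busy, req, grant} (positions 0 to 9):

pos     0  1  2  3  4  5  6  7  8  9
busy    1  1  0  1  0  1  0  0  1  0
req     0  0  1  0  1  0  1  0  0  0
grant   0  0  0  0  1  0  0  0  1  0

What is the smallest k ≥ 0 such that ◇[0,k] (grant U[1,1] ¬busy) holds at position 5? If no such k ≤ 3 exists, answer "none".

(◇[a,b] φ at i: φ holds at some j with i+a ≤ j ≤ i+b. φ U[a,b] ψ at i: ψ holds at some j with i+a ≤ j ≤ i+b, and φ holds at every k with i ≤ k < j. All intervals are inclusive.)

3

Scan j = 5,6,… for (grant U[1,1] ¬busy):
  j=5: fails
  j=6: fails
  j=7: fails
  j=8: holds
First hit at j=8, so smallest k = 8-5 = 3.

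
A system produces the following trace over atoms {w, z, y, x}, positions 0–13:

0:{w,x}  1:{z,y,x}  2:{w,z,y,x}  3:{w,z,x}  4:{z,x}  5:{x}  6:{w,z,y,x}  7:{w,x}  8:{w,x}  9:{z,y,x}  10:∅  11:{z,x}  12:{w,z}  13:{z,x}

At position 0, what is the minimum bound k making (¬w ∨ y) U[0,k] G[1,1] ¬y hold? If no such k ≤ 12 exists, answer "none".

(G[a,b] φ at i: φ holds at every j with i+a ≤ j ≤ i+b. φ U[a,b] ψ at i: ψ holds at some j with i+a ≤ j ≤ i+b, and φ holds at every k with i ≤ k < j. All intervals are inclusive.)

Need earliest j ≥ 0 with G[1,1] ¬y, and (¬w ∨ y) at every k in [0,j-1].
  j=0: rhs fails.
  j=1: rhs fails.
  j=2: rhs holds but lhs fails at k=0.
  j=3: rhs holds but lhs fails at k=0.
  j=4: rhs holds but lhs fails at k=0.
  j=5: rhs fails.
  j=6: rhs holds but lhs fails at k=0.
  j=7: rhs holds but lhs fails at k=0.
  j=8: rhs fails.
  j=9: rhs holds but lhs fails at k=0.
  j=10: rhs holds but lhs fails at k=0.
  j=11: rhs holds but lhs fails at k=0.
  j=12: rhs holds but lhs fails at k=0.
No witness within the range → none.

none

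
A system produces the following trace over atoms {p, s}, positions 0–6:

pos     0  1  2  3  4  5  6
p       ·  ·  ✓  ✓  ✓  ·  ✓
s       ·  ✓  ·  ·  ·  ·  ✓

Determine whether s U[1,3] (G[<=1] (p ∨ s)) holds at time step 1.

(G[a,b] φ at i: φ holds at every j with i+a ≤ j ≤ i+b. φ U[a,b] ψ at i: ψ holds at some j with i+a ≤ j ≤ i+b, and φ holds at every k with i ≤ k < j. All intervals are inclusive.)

True

Need some j in [2,4] with G[<=1] (p ∨ s), and s at every k in [1,j-1].
  j=2: G[<=1] (p ∨ s) holds; s holds at every k in [1,1] → satisfied.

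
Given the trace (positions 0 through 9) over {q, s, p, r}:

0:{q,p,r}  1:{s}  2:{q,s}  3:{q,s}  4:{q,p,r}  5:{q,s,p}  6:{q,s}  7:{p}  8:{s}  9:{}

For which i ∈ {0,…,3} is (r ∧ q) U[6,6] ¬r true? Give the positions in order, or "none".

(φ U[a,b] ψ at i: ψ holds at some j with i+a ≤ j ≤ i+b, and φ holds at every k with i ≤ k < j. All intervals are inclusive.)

none

Evaluate at each i in [0,3]:
  i=0: ✗ (lhs fails at k=1 before rhs at j=6)
  i=1: ✗ (lhs fails at k=1 before rhs at j=7)
  i=2: ✗ (lhs fails at k=2 before rhs at j=8)
  i=3: ✗ (lhs fails at k=3 before rhs at j=9)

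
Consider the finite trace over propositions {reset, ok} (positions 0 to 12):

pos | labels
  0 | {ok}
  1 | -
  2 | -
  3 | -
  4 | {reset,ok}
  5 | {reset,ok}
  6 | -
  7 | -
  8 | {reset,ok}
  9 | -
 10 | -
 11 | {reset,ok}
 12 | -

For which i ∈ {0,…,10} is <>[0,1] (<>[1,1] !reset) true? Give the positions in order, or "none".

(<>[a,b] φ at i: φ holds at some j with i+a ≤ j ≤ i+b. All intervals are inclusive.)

Evaluate at each i in [0,10]:
  i=0: ✓ (witness j=0)
  i=1: ✓ (witness j=1)
  i=2: ✓ (witness j=2)
  i=3: ✗ (none in [3,4])
  i=4: ✓ (witness j=5)
  i=5: ✓ (witness j=5)
  i=6: ✓ (witness j=6)
  i=7: ✓ (witness j=8)
  i=8: ✓ (witness j=8)
  i=9: ✓ (witness j=9)
  i=10: ✓ (witness j=11)

0, 1, 2, 4, 5, 6, 7, 8, 9, 10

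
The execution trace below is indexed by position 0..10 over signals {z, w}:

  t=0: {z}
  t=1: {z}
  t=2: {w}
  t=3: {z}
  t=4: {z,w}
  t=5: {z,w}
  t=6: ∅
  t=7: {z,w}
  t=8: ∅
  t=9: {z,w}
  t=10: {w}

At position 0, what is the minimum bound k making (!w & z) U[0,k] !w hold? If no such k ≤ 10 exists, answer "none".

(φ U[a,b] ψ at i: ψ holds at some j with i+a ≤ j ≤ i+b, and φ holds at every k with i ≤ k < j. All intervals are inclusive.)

Need earliest j ≥ 0 with !w, and (!w & z) at every k in [0,j-1].
  j=0: rhs holds (empty prefix). k = 0.

0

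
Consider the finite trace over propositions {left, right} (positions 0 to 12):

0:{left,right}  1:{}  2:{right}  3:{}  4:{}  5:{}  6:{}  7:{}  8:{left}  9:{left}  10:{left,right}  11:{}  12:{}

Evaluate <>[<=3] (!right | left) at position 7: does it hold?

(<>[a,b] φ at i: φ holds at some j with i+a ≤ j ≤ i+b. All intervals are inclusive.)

Check (!right | left) at each j in [7,10]:
  j=7: true
  j=8: true
  j=9: true
  j=10: true
Found at j=7 → formula holds.

Holds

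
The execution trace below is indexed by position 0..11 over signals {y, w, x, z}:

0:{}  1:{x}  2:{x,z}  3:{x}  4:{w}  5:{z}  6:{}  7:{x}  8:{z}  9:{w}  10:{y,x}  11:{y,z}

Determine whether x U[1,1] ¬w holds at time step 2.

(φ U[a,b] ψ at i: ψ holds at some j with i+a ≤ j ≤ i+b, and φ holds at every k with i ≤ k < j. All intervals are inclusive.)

Need some j in [3,3] with ¬w, and x at every k in [2,j-1].
  j=3: ¬w holds; x holds at every k in [2,2] → satisfied.

True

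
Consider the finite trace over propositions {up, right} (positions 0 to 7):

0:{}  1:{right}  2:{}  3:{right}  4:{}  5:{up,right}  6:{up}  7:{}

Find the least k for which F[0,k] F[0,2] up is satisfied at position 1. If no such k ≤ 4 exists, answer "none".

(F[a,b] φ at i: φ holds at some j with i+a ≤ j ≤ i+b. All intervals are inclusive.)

Scan j = 1,2,… for F[0,2] up:
  j=1: fails
  j=2: fails
  j=3: holds
First hit at j=3, so smallest k = 3-1 = 2.

2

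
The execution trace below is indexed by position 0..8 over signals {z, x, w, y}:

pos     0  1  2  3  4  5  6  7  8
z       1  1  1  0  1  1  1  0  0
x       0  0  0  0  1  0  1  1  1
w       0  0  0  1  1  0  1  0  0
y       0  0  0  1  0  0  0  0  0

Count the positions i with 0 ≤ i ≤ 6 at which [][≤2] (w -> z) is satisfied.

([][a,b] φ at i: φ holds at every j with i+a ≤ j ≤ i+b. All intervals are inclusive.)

Evaluate at each i in [0,6]:
  i=0: ✓ (all of [0,2])
  i=1: ✗ (fails at j=3)
  i=2: ✗ (fails at j=3)
  i=3: ✗ (fails at j=3)
  i=4: ✓ (all of [4,6])
  i=5: ✓ (all of [5,7])
  i=6: ✓ (all of [6,8])
Positions where it holds: {0, 4, 5, 6} → 4.

4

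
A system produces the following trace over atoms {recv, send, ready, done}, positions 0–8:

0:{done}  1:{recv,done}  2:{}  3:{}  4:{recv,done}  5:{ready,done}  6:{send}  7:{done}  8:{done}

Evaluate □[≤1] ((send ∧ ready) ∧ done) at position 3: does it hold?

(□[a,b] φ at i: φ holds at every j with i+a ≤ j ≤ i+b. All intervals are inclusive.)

Check ((send ∧ ready) ∧ done) at every j in [3,4]:
  j=3: false
  j=4: false
Fails at j=3 → formula fails.

No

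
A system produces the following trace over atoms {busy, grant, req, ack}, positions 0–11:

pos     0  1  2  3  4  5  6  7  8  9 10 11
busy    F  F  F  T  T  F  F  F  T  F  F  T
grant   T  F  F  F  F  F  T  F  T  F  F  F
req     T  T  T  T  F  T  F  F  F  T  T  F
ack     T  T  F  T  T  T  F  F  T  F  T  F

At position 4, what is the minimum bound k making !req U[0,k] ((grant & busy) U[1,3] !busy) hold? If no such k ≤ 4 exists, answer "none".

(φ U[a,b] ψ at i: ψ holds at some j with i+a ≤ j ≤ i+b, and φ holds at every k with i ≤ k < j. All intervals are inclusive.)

none

Need earliest j ≥ 4 with ((grant & busy) U[1,3] !busy), and !req at every k in [4,j-1].
  j=4: rhs fails.
  j=5: rhs fails.
  j=6: rhs fails.
  j=7: rhs fails.
  j=8: rhs holds but lhs fails at k=5.
No witness within the range → none.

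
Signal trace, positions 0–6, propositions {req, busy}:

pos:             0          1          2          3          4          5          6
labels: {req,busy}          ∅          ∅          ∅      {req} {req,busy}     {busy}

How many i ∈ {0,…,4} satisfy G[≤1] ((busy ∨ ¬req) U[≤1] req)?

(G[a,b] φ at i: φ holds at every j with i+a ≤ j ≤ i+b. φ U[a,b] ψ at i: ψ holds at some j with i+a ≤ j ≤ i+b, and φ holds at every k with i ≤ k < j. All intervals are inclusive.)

Evaluate at each i in [0,4]:
  i=0: ✗ (fails at j=1)
  i=1: ✗ (fails at j=1)
  i=2: ✗ (fails at j=2)
  i=3: ✓ (all of [3,4])
  i=4: ✓ (all of [4,5])
Positions where it holds: {3, 4} → 2.

2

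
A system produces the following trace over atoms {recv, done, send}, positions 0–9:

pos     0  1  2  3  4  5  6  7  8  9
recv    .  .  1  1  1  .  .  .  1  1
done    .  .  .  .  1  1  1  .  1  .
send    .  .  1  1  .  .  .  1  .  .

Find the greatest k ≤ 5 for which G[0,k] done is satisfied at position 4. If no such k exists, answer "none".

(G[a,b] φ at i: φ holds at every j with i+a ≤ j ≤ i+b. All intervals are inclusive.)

done must hold from j=4 onward; find where it first fails.
  j=4: holds
  j=5: holds
  j=6: holds
  j=7: fails
Holds on [4,6], so largest k = 2.

2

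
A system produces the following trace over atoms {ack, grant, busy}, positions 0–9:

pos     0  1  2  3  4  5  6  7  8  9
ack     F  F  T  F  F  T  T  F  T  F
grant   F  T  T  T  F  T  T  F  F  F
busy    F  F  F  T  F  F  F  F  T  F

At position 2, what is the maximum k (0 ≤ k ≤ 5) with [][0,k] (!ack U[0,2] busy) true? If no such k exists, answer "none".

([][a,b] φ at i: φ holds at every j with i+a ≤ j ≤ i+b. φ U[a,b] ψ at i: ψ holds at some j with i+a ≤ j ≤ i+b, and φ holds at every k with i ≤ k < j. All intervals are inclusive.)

(!ack U[0,2] busy) must hold from j=2 onward; find where it first fails.
  j=2: fails → no k works.

none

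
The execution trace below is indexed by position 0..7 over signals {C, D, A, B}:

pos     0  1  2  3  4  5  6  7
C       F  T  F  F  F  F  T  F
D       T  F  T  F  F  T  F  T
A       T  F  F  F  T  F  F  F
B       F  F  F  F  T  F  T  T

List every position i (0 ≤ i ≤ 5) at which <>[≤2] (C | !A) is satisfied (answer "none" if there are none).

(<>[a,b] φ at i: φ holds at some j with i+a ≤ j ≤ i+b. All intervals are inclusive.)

0, 1, 2, 3, 4, 5

Evaluate at each i in [0,5]:
  i=0: ✓ (witness j=1)
  i=1: ✓ (witness j=1)
  i=2: ✓ (witness j=2)
  i=3: ✓ (witness j=3)
  i=4: ✓ (witness j=5)
  i=5: ✓ (witness j=5)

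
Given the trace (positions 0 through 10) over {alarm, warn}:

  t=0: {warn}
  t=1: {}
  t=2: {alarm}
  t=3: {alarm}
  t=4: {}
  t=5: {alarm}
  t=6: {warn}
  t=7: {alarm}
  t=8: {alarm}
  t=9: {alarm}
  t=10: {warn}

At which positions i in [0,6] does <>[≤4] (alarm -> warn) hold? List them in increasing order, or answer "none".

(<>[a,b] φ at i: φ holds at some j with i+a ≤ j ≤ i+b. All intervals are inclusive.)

Evaluate at each i in [0,6]:
  i=0: ✓ (witness j=0)
  i=1: ✓ (witness j=1)
  i=2: ✓ (witness j=4)
  i=3: ✓ (witness j=4)
  i=4: ✓ (witness j=4)
  i=5: ✓ (witness j=6)
  i=6: ✓ (witness j=6)

0, 1, 2, 3, 4, 5, 6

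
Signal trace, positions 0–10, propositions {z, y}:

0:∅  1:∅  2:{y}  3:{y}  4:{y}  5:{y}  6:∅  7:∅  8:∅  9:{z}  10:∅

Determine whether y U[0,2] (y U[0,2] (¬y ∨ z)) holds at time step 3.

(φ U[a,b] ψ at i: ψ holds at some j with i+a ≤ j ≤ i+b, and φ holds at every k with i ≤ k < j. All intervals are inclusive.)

Yes

Need some j in [3,5] with (y U[0,2] (¬y ∨ z)), and y at every k in [3,j-1].
  j=3: (y U[0,2] (¬y ∨ z)) — fails.
  j=4: (y U[0,2] (¬y ∨ z)) holds; y holds at every k in [3,3] → satisfied.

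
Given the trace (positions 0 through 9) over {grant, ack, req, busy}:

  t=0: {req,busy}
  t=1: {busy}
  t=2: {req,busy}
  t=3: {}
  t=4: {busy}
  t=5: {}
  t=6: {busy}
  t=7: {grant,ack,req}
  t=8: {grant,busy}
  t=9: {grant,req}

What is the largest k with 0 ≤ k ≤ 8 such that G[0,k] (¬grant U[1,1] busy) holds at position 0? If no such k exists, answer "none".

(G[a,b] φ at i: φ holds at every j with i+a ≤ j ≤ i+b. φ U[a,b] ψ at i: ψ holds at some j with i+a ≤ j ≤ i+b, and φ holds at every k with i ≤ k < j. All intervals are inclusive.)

(¬grant U[1,1] busy) must hold from j=0 onward; find where it first fails.
  j=0: holds
  j=1: holds
  j=2: fails
Holds on [0,1], so largest k = 1.

1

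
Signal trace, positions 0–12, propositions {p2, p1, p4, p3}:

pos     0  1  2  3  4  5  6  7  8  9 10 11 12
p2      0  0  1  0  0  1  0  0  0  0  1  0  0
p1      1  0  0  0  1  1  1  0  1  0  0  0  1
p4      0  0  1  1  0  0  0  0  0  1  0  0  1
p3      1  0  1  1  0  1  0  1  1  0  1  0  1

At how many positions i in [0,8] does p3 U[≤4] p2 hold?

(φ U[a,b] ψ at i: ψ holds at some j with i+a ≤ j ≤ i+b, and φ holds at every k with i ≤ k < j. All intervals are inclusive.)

Evaluate at each i in [0,8]:
  i=0: ✗ (lhs fails at k=1 before rhs at j=2)
  i=1: ✗ (lhs fails at k=1 before rhs at j=2)
  i=2: ✓ (rhs at j=2)
  i=3: ✗ (lhs fails at k=4 before rhs at j=5)
  i=4: ✗ (lhs fails at k=4 before rhs at j=5)
  i=5: ✓ (rhs at j=5)
  i=6: ✗ (lhs fails at k=6 before rhs at j=10)
  i=7: ✗ (lhs fails at k=9 before rhs at j=10)
  i=8: ✗ (lhs fails at k=9 before rhs at j=10)
Positions where it holds: {2, 5} → 2.

2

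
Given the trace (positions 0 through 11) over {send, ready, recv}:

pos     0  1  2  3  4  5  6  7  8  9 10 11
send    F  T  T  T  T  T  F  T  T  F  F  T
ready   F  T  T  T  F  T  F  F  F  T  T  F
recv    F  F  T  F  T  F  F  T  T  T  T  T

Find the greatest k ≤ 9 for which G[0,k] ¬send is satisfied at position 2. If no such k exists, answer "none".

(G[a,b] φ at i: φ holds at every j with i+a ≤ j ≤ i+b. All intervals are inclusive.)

¬send must hold from j=2 onward; find where it first fails.
  j=2: fails → no k works.

none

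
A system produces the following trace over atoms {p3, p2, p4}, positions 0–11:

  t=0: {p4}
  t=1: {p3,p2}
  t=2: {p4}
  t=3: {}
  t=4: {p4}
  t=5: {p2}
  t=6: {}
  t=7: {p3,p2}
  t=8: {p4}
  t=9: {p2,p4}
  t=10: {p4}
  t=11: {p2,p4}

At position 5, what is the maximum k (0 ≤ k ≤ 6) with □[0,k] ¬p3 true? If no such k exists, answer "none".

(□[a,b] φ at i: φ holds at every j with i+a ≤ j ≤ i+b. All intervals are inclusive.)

¬p3 must hold from j=5 onward; find where it first fails.
  j=5: holds
  j=6: holds
  j=7: fails
Holds on [5,6], so largest k = 1.

1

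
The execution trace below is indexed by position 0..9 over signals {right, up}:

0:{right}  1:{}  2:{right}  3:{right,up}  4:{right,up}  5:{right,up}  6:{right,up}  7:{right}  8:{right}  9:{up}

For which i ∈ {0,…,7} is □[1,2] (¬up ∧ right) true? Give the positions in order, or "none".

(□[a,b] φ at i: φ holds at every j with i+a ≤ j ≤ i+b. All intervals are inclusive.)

6

Evaluate at each i in [0,7]:
  i=0: ✗ (fails at j=1)
  i=1: ✗ (fails at j=3)
  i=2: ✗ (fails at j=3)
  i=3: ✗ (fails at j=4)
  i=4: ✗ (fails at j=5)
  i=5: ✗ (fails at j=6)
  i=6: ✓ (all of [7,8])
  i=7: ✗ (fails at j=9)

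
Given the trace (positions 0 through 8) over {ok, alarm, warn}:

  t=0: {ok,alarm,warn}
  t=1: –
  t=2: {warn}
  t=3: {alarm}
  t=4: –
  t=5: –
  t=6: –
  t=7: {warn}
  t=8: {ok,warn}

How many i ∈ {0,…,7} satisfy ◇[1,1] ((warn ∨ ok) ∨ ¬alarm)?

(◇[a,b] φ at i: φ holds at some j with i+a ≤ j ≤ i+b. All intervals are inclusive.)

7

Evaluate at each i in [0,7]:
  i=0: ✓ (witness j=1)
  i=1: ✓ (witness j=2)
  i=2: ✗ (none in [3,3])
  i=3: ✓ (witness j=4)
  i=4: ✓ (witness j=5)
  i=5: ✓ (witness j=6)
  i=6: ✓ (witness j=7)
  i=7: ✓ (witness j=8)
Positions where it holds: {0, 1, 3, 4, 5, 6, 7} → 7.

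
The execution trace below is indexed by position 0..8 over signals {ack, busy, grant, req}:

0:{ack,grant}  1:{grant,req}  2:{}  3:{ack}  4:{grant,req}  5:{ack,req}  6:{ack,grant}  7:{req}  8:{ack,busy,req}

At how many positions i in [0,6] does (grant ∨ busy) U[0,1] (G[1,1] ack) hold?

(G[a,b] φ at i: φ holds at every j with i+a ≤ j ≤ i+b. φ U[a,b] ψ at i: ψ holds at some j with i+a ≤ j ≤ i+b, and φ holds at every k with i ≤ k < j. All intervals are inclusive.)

5

Evaluate at each i in [0,6]:
  i=0: ✗ (no rhs in [0,1])
  i=1: ✓ (rhs at j=2; lhs holds on [1,1])
  i=2: ✓ (rhs at j=2)
  i=3: ✗ (lhs fails at k=3 before rhs at j=4)
  i=4: ✓ (rhs at j=4)
  i=5: ✓ (rhs at j=5)
  i=6: ✓ (rhs at j=7; lhs holds on [6,6])
Positions where it holds: {1, 2, 4, 5, 6} → 5.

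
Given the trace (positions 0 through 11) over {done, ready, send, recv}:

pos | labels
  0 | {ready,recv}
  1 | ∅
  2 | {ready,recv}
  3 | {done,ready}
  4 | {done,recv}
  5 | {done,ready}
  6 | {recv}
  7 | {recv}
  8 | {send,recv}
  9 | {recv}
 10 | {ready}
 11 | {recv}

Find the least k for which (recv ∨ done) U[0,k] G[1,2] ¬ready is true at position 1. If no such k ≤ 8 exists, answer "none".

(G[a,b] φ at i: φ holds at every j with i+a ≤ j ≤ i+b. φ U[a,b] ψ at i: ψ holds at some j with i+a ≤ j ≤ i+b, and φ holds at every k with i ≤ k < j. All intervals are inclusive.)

Need earliest j ≥ 1 with G[1,2] ¬ready, and (recv ∨ done) at every k in [1,j-1].
  j=1: rhs fails.
  j=2: rhs fails.
  j=3: rhs fails.
  j=4: rhs fails.
  j=5: rhs holds but lhs fails at k=1.
  j=6: rhs holds but lhs fails at k=1.
  j=7: rhs holds but lhs fails at k=1.
  j=8: rhs fails.
  j=9: rhs fails.
No witness within the range → none.

none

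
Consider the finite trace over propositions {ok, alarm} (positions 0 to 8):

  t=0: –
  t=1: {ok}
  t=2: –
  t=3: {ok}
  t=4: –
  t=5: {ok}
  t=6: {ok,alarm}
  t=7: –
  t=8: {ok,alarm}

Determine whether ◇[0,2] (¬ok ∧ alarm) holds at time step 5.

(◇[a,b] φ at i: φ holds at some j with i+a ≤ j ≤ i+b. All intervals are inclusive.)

False

Check (¬ok ∧ alarm) at each j in [5,7]:
  j=5: false
  j=6: false
  j=7: false
No position in the window satisfies it → formula fails.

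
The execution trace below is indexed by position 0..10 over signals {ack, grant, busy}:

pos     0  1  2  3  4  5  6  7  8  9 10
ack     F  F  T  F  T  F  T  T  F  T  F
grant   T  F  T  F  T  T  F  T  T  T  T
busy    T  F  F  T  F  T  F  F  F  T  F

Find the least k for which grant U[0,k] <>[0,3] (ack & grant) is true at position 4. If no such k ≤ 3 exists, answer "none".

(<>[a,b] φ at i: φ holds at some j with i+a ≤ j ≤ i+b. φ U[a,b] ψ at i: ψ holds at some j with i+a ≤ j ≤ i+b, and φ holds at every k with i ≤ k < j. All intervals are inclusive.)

Need earliest j ≥ 4 with <>[0,3] (ack & grant), and grant at every k in [4,j-1].
  j=4: rhs holds (empty prefix). k = 0.

0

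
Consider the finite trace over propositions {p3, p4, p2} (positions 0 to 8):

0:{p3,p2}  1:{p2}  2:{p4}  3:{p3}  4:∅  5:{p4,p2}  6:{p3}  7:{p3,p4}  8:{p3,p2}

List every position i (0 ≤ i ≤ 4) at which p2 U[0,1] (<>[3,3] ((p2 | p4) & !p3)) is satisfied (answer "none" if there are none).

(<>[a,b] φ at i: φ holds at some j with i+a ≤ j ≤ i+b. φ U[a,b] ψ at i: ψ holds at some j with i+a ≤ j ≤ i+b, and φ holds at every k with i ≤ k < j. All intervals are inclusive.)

Evaluate at each i in [0,4]:
  i=0: ✗ (no rhs in [0,1])
  i=1: ✓ (rhs at j=2; lhs holds on [1,1])
  i=2: ✓ (rhs at j=2)
  i=3: ✗ (no rhs in [3,4])
  i=4: ✗ (no rhs in [4,5])

1, 2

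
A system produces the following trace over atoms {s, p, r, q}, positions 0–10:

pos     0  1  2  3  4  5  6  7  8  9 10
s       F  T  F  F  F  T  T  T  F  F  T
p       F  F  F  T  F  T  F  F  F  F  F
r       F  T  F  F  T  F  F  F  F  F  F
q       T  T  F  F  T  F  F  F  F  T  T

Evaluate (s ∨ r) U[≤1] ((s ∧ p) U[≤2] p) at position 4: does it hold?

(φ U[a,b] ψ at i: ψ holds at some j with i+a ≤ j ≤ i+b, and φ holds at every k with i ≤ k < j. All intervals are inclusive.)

Need some j in [4,5] with ((s ∧ p) U[≤2] p), and (s ∨ r) at every k in [4,j-1].
  j=4: ((s ∧ p) U[≤2] p) — fails.
  j=5: ((s ∧ p) U[≤2] p) holds; (s ∨ r) holds at every k in [4,4] → satisfied.

Holds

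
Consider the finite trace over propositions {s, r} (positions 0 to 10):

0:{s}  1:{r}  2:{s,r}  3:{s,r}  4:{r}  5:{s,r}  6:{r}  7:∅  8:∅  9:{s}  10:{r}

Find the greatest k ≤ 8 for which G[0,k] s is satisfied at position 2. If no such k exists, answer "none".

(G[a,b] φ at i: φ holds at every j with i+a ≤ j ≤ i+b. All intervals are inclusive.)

1

s must hold from j=2 onward; find where it first fails.
  j=2: holds
  j=3: holds
  j=4: fails
Holds on [2,3], so largest k = 1.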